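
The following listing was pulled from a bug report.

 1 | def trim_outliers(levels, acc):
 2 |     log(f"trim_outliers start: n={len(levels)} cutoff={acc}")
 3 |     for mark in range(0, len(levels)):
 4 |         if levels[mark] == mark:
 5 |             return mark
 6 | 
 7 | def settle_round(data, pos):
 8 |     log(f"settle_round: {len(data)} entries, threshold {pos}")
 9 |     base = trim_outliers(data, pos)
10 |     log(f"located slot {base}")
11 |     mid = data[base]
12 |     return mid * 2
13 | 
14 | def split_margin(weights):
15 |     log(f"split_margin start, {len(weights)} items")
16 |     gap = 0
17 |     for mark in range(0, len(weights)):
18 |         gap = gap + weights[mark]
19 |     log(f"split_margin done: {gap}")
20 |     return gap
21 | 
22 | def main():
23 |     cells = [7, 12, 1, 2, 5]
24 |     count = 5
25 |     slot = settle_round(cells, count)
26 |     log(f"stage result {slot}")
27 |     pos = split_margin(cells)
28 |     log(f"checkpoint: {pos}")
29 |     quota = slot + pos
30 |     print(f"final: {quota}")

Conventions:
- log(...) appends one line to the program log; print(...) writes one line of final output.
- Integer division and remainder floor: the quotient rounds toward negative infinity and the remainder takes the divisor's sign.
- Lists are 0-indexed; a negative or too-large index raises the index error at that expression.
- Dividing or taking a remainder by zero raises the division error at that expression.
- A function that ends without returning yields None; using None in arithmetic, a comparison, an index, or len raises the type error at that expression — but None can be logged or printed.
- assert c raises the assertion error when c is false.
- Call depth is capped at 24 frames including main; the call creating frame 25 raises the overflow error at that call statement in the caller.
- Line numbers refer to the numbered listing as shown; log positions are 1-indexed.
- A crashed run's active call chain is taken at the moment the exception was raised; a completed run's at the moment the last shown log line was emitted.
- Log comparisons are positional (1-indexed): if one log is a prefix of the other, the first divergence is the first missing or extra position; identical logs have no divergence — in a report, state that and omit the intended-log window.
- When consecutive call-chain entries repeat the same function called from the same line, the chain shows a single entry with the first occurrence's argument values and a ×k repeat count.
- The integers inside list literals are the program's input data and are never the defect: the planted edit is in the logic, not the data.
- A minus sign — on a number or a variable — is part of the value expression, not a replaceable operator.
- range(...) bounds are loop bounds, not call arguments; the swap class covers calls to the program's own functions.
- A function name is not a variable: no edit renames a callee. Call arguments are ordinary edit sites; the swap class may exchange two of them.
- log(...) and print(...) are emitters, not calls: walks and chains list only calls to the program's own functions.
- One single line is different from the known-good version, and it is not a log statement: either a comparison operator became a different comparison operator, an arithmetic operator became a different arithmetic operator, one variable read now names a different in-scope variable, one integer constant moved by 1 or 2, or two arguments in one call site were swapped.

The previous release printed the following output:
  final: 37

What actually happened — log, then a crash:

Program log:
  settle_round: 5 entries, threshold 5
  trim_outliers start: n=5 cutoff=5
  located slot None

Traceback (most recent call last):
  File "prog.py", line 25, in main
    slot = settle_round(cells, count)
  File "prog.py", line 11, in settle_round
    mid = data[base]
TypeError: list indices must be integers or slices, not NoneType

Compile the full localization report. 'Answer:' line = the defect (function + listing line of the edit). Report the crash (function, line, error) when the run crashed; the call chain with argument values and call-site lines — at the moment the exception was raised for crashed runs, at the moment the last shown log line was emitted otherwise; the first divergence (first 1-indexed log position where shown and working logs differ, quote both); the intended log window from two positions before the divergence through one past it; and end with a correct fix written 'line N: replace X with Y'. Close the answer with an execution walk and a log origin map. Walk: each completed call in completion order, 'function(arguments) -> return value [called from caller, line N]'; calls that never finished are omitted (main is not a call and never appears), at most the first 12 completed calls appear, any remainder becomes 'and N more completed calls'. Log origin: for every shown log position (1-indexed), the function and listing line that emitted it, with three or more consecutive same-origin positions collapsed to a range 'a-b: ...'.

Answer: the defect is in trim_outliers at line 4.
Key fact: Everything matches until log position 3, which reads 'located slot None' in place of 'located slot 4'.
Crash: settle_round, line 11, TypeError.
Call chain: main -> settle_round([7, 12, 1, 2, 5], 5) (called at line 25).
First divergence: position 3 — the shown line 'located slot None' should read 'located slot 4'.
Intended log window:
  1: settle_round: 5 entries, threshold 5
  2: trim_outliers start: n=5 cutoff=5
  3: located slot 4
  4: stage result 10
Execution walk:
  trim_outliers([7, 12, 1, 2, 5], 5) -> None  [called from settle_round, line 9]
Log origins:
  1: from settle_round, line 8
  2: from trim_outliers, line 2
  3: from settle_round, line 10
A correct fix: line 4: replace `levels[mark] == mark` with `levels[mark] == acc`.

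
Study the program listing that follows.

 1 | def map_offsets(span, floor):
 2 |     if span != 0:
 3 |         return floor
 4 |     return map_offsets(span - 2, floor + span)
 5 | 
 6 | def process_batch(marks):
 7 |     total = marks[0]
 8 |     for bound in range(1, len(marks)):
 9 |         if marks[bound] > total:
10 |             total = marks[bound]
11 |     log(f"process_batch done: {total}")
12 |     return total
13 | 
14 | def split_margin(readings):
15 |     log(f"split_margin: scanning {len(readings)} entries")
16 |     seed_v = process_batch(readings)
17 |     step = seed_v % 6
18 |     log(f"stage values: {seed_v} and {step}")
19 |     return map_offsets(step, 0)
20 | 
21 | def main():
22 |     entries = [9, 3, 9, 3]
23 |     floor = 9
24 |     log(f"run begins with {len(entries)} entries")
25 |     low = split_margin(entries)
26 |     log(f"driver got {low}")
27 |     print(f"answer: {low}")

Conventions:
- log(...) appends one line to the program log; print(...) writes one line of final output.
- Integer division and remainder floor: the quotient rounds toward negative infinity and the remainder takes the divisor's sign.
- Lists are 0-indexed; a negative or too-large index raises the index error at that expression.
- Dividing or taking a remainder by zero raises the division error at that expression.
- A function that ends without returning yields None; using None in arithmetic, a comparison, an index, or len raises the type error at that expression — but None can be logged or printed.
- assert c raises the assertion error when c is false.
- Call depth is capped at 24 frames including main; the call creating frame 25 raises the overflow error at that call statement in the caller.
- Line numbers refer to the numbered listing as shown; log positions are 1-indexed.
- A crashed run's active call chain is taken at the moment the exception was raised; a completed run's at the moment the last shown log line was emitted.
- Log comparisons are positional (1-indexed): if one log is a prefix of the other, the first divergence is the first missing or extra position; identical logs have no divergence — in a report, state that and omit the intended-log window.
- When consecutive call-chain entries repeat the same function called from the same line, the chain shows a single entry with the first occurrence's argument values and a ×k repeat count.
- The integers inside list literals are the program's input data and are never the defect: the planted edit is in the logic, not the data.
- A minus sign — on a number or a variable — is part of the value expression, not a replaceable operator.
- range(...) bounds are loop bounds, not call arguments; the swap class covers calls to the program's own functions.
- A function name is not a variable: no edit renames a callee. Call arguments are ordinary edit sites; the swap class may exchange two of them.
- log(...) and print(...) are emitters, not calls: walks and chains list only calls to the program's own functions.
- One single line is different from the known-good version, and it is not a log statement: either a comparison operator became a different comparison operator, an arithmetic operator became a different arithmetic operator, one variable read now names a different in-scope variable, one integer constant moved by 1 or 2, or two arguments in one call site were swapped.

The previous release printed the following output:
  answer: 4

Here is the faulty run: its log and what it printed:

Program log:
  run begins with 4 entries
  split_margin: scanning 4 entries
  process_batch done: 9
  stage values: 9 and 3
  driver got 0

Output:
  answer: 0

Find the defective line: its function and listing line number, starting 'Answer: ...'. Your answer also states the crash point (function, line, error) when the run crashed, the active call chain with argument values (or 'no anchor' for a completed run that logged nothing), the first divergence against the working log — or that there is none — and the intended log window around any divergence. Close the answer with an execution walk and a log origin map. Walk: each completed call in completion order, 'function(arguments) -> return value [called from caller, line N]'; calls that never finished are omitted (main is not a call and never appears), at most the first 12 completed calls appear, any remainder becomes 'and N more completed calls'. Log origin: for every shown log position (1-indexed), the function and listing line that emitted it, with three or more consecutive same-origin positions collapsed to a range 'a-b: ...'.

Answer: the defect is in map_offsets at line 2.
Key observation: Log line 5 is where behavior first shows: 'driver got 0' appears instead of 'driver got 4'.
Call chain: main.
First divergence: position 5; shown 'driver got 0' vs intended 'driver got 4'.
Intended log window:
  3: process_batch done: 9
  4: stage values: 9 and 3
  5: driver got 4
Execution walk:
  process_batch([9, 3, 9, 3]) -> 9  [called from split_margin, line 16]
  map_offsets(3, 0) -> 0  [called from split_margin, line 19]
  split_margin([9, 3, 9, 3]) -> 0  [called from main, line 25]
Log origin:
  1 — main, line 24
  2 — split_margin, line 15
  3 — process_batch, line 11
  4 — split_margin, line 18
  5 — main, line 26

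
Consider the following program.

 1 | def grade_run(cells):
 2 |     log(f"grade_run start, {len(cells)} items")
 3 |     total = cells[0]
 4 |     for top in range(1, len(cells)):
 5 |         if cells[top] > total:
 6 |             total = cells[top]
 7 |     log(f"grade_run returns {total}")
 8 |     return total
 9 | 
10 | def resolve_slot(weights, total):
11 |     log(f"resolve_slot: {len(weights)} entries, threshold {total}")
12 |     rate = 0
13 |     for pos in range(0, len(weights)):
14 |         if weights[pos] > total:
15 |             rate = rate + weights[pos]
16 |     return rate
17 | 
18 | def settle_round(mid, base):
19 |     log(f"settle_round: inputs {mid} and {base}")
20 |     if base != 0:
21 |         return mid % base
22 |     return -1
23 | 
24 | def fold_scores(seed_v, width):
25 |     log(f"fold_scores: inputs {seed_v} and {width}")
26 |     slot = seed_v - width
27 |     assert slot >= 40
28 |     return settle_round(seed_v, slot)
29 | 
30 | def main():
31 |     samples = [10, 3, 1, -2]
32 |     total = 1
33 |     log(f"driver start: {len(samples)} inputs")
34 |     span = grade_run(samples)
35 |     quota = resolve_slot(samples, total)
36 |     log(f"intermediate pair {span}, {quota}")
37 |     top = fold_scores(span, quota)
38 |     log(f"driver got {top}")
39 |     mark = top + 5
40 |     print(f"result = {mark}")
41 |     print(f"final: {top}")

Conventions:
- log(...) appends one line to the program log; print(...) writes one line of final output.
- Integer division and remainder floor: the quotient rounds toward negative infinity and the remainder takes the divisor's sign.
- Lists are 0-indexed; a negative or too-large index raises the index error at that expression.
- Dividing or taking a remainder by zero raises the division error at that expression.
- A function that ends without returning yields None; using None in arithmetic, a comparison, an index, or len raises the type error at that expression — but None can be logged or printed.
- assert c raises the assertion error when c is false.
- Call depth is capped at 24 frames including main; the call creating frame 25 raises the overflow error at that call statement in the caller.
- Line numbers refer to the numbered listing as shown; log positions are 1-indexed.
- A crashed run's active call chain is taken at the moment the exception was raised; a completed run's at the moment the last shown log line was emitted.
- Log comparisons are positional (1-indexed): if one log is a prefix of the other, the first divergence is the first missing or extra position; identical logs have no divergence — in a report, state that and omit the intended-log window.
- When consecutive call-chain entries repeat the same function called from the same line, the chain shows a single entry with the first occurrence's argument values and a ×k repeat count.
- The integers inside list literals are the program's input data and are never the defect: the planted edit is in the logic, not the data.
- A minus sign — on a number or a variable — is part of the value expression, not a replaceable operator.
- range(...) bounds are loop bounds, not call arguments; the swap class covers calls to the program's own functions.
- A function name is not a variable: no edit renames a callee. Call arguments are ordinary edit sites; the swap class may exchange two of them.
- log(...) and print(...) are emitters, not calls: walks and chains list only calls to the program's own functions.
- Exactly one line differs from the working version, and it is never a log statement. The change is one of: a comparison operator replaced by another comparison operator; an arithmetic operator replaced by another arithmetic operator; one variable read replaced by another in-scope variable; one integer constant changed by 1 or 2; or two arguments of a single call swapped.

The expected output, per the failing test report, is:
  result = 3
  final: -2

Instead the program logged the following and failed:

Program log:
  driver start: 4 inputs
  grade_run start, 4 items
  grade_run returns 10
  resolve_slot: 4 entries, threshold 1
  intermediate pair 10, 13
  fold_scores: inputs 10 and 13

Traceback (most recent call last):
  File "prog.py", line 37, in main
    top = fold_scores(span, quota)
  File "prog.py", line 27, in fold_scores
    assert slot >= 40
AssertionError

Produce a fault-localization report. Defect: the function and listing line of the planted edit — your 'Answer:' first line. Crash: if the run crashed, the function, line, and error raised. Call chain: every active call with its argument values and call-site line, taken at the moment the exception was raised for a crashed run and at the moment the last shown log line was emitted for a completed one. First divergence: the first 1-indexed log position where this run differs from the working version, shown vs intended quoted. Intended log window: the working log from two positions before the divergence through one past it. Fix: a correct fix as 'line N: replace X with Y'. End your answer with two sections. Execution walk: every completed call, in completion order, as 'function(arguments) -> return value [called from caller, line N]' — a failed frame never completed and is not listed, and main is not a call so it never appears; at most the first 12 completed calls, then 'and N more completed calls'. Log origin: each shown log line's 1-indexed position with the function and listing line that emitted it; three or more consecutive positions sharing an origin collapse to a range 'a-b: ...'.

Answer: the defect is in fold_scores at line 27.
Key observation: The log ends early — 6 lines, where the working version next logs 'settle_round: inputs 10 and -3'.
Crash: fold_scores, line 27, AssertionError.
Call chain: main -> fold_scores(10, 13) (called at line 37).
First divergence: position 7 — the faulty run's log ends after 6 lines; the working version continues with 'settle_round: inputs 10 and -3'.
Intended log window:
  5: intermediate pair 10, 13
  6: fold_scores: inputs 10 and 13
  7: settle_round: inputs 10 and -3
  8: driver got -2
Execution walk:
  grade_run([10, 3, 1, -2]) -> 10  [called from main, line 34]
  resolve_slot([10, 3, 1, -2], 1) -> 13  [called from main, line 35]
Log origin:
  1: from main, line 33
  2: from grade_run, line 2
  3: from grade_run, line 7
  4: from resolve_slot, line 11
  5: from main, line 36
  6: from fold_scores, line 25
A correct fix: line 27: replace `>=` with `<=`.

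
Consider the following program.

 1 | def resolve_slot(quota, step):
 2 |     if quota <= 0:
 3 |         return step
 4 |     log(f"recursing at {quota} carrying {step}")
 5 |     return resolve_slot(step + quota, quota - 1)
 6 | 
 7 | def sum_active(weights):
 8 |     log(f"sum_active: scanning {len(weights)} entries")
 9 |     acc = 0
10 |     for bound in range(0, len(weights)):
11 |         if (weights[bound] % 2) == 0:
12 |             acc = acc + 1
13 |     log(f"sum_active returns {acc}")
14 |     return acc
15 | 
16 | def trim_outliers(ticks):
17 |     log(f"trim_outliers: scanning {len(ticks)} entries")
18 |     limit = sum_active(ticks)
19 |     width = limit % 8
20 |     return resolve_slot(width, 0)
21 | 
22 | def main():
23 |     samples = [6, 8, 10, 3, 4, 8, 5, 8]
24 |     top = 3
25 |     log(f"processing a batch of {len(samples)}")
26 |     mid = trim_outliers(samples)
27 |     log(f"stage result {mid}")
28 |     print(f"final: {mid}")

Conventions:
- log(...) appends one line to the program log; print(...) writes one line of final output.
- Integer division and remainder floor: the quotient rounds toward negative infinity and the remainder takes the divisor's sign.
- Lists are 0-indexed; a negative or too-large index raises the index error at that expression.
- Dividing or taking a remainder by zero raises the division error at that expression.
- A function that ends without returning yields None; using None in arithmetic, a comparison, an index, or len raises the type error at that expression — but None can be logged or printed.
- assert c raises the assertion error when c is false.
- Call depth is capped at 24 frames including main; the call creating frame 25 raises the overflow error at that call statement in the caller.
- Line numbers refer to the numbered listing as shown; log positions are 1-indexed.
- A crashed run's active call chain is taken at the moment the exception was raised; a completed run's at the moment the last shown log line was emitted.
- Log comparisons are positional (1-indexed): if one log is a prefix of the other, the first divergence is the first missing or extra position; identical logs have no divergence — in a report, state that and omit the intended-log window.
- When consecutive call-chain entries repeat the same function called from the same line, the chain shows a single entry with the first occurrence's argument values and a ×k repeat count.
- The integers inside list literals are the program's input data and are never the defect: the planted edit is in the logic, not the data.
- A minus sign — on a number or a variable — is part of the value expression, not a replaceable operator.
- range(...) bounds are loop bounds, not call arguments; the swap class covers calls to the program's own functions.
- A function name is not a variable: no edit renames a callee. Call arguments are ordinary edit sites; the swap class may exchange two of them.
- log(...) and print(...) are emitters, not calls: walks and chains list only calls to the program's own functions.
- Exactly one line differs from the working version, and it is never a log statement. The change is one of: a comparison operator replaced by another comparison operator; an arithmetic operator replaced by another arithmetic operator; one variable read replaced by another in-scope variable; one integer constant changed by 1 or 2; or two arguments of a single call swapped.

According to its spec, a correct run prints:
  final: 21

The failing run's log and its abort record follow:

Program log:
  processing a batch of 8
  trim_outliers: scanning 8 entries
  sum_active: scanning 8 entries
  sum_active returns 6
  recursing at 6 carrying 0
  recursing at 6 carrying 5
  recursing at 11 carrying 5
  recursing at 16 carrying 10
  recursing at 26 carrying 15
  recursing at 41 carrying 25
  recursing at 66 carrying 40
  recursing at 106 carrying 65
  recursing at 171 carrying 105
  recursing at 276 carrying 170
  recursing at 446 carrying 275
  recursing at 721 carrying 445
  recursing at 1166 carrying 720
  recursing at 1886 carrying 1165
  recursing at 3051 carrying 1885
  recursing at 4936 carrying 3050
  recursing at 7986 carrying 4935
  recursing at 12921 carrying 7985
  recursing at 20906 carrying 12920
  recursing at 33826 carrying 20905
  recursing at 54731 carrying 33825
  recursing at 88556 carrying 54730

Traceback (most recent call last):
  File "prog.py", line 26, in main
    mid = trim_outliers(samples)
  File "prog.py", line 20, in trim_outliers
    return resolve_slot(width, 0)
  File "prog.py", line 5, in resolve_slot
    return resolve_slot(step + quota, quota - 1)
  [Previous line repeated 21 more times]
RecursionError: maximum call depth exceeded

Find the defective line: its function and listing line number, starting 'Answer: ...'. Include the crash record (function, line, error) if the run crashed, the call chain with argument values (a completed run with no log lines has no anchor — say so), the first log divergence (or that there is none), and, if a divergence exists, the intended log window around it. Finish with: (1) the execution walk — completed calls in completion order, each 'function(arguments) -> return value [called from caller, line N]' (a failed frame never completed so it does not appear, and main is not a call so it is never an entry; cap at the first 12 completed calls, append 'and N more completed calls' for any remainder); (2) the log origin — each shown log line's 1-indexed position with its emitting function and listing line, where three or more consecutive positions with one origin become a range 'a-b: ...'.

Answer: the defect is in resolve_slot at line 5.
Key observation: Log line 6 is where behavior first shows: 'recursing at 6 carrying 5' appears instead of 'recursing at 5 carrying 6'.
Crash: resolve_slot, line 5, RecursionError.
Call chain: main -> trim_outliers([6, 8, 10, 3, 4, 8, 5, 8]) (called at line 26) -> resolve_slot(6, 0) (called at line 20) -> resolve_slot(6, 5) (called at line 5) ×21.
First divergence: position 6 — shown 'recursing at 6 carrying 5', intended 'recursing at 5 carrying 6'.
Intended log window:
  4: sum_active returns 6
  5: recursing at 6 carrying 0
  6: recursing at 5 carrying 6
  7: recursing at 4 carrying 11
Execution walk:
  sum_active([6, 8, 10, 3, 4, 8, 5, 8]) -> 6  [called from trim_outliers, line 18]
Origin of each log line:
  1: logged in main at line 25
  2: logged in trim_outliers at line 17
  3: logged in sum_active at line 8
  4: logged in sum_active at line 13
  5-26: logged in resolve_slot at line 4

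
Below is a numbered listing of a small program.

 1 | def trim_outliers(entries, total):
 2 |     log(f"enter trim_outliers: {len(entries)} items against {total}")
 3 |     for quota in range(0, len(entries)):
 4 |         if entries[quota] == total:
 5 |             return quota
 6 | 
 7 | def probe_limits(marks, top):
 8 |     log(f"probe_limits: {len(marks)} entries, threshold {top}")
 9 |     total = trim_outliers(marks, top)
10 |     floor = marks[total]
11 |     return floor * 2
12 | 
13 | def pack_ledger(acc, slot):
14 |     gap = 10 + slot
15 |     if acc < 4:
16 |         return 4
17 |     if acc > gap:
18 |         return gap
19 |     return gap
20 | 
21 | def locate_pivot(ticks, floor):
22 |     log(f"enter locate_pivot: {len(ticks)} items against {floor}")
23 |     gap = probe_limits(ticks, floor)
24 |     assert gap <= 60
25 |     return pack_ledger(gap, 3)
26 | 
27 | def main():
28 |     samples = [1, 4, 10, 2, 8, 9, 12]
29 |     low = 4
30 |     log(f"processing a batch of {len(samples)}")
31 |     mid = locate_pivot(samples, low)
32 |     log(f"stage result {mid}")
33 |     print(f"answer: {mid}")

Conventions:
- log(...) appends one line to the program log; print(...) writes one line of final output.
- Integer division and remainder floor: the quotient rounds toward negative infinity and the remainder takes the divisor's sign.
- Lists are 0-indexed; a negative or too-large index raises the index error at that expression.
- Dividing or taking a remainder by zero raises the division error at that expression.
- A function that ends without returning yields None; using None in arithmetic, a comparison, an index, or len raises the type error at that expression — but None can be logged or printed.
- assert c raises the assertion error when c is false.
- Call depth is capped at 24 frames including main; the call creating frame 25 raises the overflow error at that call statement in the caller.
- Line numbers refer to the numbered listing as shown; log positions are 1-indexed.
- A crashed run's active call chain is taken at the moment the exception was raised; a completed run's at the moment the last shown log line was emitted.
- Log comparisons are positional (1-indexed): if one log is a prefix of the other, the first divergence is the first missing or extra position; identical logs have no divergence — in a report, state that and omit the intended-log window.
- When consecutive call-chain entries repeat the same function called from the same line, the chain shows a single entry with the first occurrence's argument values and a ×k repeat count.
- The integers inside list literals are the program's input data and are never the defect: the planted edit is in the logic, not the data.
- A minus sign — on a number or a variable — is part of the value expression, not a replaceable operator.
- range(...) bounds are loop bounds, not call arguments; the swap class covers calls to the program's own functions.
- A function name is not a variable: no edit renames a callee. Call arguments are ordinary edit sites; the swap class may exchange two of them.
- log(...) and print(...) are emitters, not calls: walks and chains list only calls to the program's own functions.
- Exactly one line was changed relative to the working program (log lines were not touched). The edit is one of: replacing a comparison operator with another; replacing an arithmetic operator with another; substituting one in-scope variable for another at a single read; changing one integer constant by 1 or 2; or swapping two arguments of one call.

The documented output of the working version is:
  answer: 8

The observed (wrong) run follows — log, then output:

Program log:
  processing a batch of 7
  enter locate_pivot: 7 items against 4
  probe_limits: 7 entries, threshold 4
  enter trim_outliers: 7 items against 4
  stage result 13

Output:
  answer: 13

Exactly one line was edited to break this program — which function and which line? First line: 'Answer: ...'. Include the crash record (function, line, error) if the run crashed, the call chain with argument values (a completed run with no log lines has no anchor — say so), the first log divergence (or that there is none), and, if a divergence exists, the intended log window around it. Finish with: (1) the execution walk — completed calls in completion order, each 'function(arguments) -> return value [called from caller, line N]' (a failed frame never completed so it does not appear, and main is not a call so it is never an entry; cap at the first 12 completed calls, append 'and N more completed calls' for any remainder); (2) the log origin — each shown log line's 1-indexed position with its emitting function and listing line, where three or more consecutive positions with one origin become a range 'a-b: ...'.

Answer: the defect is in pack_ledger at line 19.
Core observation: Everything matches until log position 5, which reads 'stage result 13' in place of 'stage result 8'.
Call chain: main.
First divergence: position 5 — shown 'stage result 13', intended 'stage result 8'.
Intended log window:
  3: probe_limits: 7 entries, threshold 4
  4: enter trim_outliers: 7 items against 4
  5: stage result 8
Execution walk:
  trim_outliers([1, 4, 10, 2, 8, 9, 12], 4) -> 1  [called from probe_limits, line 9]
  probe_limits([1, 4, 10, 2, 8, 9, 12], 4) -> 8  [called from locate_pivot, line 23]
  pack_ledger(8, 3) -> 13  [called from locate_pivot, line 25]
  locate_pivot([1, 4, 10, 2, 8, 9, 12], 4) -> 13  [called from main, line 31]
Origin of each log line:
  1 — main, line 30
  2 — locate_pivot, line 22
  3 — probe_limits, line 8
  4 — trim_outliers, line 2
  5 — main, line 32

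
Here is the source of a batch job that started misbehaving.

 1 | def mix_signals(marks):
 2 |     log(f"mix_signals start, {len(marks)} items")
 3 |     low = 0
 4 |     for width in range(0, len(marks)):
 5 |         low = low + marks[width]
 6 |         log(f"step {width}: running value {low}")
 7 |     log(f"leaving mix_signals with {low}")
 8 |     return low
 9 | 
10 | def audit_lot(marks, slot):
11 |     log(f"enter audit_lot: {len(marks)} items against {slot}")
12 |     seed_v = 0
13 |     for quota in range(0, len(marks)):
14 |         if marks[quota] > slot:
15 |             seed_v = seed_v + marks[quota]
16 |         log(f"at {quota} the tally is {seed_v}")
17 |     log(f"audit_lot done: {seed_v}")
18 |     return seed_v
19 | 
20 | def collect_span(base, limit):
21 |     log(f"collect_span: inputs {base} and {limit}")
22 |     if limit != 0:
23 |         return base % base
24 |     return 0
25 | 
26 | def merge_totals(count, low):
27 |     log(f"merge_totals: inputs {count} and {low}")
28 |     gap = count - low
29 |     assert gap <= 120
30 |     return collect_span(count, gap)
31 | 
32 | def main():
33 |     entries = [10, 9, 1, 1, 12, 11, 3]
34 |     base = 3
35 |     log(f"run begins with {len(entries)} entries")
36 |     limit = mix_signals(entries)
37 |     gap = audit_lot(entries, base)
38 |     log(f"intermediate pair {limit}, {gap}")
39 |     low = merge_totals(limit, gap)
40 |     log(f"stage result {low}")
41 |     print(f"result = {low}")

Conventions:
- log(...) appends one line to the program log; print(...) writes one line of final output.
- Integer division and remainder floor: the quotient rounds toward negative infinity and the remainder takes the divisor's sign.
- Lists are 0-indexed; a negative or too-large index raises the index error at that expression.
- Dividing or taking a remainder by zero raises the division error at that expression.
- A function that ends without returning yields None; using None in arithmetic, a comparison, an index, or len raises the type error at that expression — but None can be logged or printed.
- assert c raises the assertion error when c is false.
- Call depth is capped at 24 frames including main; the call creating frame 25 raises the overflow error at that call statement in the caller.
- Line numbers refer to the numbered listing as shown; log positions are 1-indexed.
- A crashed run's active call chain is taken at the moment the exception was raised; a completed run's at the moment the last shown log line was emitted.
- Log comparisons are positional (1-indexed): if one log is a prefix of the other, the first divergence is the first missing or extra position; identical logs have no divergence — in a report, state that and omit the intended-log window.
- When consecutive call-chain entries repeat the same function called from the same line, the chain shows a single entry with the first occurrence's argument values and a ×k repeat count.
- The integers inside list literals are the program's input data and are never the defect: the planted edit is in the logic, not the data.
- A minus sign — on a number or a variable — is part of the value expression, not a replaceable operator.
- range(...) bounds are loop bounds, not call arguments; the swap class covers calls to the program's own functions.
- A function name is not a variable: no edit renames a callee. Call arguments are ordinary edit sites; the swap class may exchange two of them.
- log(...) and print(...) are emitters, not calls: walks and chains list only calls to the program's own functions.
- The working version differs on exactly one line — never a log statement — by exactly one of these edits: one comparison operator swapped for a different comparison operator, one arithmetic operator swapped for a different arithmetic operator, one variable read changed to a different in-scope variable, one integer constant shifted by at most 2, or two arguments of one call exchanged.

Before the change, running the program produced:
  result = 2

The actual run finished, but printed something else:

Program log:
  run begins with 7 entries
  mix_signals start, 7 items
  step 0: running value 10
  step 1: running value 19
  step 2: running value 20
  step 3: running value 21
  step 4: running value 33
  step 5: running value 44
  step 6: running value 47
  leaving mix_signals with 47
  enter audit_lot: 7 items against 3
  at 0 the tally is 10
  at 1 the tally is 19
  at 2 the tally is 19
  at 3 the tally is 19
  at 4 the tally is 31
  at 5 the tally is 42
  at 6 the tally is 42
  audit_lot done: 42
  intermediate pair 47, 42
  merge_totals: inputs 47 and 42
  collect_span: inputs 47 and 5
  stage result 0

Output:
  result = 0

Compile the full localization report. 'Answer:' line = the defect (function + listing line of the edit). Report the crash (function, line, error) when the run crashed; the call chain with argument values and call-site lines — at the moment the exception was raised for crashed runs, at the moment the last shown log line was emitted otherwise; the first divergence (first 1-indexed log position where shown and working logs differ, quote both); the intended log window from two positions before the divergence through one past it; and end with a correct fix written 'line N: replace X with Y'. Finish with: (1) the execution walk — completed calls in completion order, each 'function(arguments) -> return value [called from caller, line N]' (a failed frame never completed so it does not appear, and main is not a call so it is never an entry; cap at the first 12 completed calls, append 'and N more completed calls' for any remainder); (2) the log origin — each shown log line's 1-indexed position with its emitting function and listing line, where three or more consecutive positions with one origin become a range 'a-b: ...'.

Answer: the defect is in collect_span at line 23.
Key observation: Position 23 is the first bad log line: 'stage result 0' should read 'stage result 2'.
Call chain: main.
First divergence: position 23; shown 'stage result 0' vs intended 'stage result 2'.
Intended log window:
  21: merge_totals: inputs 47 and 42
  22: collect_span: inputs 47 and 5
  23: stage result 2
Execution walk:
  mix_signals([10, 9, 1, 1, 12, 11, 3]) -> 47  [called from main, line 36]
  audit_lot([10, 9, 1, 1, 12, 11, 3], 3) -> 42  [called from main, line 37]
  collect_span(47, 5) -> 0  [called from merge_totals, line 30]
  merge_totals(47, 42) -> 0  [called from main, line 39]
Log origins:
  1 — main, line 35
  2 — mix_signals, line 2
  3-9 — mix_signals, line 6
  10 — mix_signals, line 7
  11 — audit_lot, line 11
  12-18 — audit_lot, line 16
  19 — audit_lot, line 17
  20 — main, line 38
  21 — merge_totals, line 27
  22 — collect_span, line 21
  23 — main, line 40
A correct fix: line 23: replace `base % base` with `base % limit`.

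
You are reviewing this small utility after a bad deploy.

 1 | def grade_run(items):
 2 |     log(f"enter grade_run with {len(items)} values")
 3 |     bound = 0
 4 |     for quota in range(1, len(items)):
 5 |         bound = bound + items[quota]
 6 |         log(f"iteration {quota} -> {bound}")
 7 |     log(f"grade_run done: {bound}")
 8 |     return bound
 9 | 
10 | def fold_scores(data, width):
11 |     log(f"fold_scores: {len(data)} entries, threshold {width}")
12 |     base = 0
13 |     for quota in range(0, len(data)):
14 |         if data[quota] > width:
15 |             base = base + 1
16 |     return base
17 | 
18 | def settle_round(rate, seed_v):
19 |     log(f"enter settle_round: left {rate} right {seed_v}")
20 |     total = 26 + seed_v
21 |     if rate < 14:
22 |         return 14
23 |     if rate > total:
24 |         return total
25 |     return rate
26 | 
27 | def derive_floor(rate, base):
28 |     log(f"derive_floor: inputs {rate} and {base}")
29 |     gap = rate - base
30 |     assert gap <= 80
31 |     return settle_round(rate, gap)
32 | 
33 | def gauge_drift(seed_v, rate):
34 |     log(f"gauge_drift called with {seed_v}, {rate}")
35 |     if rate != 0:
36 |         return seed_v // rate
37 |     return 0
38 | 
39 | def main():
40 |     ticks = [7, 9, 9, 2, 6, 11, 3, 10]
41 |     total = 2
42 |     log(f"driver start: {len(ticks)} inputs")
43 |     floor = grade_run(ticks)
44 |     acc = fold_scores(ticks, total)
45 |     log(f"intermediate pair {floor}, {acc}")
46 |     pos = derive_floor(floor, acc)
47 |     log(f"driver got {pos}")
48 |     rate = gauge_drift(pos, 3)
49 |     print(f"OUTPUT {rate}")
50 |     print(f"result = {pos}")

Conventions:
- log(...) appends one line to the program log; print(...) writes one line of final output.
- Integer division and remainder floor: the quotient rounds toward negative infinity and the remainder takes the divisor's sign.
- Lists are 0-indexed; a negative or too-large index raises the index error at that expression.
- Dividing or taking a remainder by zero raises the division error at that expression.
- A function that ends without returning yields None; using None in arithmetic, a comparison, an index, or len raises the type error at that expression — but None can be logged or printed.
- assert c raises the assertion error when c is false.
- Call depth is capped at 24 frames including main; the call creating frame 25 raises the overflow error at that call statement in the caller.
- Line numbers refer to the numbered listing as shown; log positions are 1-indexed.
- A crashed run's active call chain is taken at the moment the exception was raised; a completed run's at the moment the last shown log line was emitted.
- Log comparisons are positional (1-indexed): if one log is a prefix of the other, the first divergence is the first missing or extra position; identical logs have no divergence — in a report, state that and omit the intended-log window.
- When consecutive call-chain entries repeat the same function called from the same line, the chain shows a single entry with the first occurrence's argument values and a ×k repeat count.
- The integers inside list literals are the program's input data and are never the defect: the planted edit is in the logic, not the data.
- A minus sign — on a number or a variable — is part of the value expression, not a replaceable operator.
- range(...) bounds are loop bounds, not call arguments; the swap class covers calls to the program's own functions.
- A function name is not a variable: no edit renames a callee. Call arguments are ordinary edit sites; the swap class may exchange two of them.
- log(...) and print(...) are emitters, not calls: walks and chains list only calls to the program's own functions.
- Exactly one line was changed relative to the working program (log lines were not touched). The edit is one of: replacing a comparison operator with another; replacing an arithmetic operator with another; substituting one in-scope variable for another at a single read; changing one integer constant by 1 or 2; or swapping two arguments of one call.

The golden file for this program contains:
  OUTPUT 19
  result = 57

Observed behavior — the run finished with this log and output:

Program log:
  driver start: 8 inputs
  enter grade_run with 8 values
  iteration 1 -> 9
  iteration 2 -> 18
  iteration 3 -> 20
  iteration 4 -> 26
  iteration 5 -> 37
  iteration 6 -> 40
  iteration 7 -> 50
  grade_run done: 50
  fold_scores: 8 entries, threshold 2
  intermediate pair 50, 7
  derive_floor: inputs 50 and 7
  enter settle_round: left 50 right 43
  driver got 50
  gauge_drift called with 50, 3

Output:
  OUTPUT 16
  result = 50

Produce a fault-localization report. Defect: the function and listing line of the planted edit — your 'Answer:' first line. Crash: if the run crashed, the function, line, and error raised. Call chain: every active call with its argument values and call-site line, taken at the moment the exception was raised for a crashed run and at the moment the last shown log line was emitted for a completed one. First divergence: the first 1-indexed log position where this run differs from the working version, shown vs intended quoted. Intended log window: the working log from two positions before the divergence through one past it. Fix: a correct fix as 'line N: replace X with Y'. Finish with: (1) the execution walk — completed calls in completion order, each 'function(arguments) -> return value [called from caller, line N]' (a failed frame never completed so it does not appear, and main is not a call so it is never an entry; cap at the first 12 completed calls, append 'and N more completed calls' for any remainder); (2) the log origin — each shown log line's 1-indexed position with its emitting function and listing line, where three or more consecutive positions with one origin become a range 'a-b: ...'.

Answer: the defect is in grade_run at line 4.
Core observation: Log line 3 is where behavior first shows: 'iteration 1 -> 9' appears instead of 'iteration 0 -> 7'.
Call chain: main -> gauge_drift(50, 3) (called at line 48).
First divergence: at position 3 the run shows 'iteration 1 -> 9' where the working version logs 'iteration 0 -> 7'.
Intended log window:
  1: driver start: 8 inputs
  2: enter grade_run with 8 values
  3: iteration 0 -> 7
  4: iteration 1 -> 16
Execution walk:
  grade_run([7, 9, 9, 2, 6, 11, 3, 10]) -> 50  [called from main, line 43]
  fold_scores([7, 9, 9, 2, 6, 11, 3, 10], 2) -> 7  [called from main, line 44]
  settle_round(50, 43) -> 50  [called from derive_floor, line 31]
  derive_floor(50, 7) -> 50  [called from main, line 46]
  gauge_drift(50, 3) -> 16  [called from main, line 48]
Log origin:
  1: logged in main at line 42
  2: logged in grade_run at line 2
  3-9: logged in grade_run at line 6
  10: logged in grade_run at line 7
  11: logged in fold_scores at line 11
  12: logged in main at line 45
  13: logged in derive_floor at line 28
  14: logged in settle_round at line 19
  15: logged in main at line 47
  16: logged in gauge_drift at line 34
A correct fix: line 4: replace `1` with `0`.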